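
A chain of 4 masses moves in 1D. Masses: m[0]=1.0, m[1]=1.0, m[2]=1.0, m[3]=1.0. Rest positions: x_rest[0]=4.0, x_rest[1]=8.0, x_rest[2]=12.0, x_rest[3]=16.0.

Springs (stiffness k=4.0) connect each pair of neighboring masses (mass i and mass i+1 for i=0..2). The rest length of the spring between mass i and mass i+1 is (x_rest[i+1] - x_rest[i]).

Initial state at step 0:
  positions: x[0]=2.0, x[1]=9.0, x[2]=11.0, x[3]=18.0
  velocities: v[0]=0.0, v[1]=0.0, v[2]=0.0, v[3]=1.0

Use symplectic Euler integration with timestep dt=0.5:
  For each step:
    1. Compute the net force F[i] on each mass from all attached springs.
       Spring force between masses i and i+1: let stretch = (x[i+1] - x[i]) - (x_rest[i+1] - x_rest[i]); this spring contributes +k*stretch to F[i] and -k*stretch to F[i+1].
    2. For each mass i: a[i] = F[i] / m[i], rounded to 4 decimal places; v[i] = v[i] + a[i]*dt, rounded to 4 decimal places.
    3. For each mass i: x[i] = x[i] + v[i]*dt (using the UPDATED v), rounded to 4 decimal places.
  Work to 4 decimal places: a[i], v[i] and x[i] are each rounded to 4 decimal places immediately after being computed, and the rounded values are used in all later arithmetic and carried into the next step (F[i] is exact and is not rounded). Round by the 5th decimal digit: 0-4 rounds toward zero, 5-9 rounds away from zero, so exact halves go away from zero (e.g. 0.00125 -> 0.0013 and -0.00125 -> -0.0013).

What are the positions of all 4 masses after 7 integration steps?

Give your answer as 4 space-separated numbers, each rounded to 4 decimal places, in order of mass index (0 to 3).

Answer: 3.0000 10.0000 12.0000 18.5000

Derivation:
Step 0: x=[2.0000 9.0000 11.0000 18.0000] v=[0.0000 0.0000 0.0000 1.0000]
Step 1: x=[5.0000 4.0000 16.0000 15.5000] v=[6.0000 -10.0000 10.0000 -5.0000]
Step 2: x=[3.0000 12.0000 8.5000 17.5000] v=[-4.0000 16.0000 -15.0000 4.0000]
Step 3: x=[6.0000 7.5000 13.5000 14.5000] v=[6.0000 -9.0000 10.0000 -6.0000]
Step 4: x=[6.5000 7.5000 13.5000 14.5000] v=[1.0000 0.0000 0.0000 0.0000]
Step 5: x=[4.0000 12.5000 8.5000 17.5000] v=[-5.0000 10.0000 -10.0000 6.0000]
Step 6: x=[6.0000 5.0000 16.5000 15.5000] v=[4.0000 -15.0000 16.0000 -4.0000]
Step 7: x=[3.0000 10.0000 12.0000 18.5000] v=[-6.0000 10.0000 -9.0000 6.0000]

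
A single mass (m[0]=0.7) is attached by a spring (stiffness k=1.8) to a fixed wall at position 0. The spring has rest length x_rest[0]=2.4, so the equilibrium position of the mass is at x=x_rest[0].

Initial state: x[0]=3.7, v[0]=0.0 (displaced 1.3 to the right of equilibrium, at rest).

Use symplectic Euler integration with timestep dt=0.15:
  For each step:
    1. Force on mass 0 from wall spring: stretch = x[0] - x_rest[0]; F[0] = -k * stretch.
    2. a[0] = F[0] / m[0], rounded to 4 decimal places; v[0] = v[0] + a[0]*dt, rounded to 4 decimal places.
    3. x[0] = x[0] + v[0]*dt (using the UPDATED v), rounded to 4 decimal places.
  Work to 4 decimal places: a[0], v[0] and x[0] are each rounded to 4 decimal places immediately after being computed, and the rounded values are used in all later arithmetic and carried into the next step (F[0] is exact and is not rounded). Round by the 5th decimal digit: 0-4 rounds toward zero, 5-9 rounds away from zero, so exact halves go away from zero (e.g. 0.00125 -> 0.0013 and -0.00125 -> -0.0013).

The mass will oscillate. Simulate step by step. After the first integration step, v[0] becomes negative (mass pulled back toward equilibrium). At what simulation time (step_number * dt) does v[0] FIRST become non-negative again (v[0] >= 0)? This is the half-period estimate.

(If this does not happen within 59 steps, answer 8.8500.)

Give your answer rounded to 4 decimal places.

Answer: 2.1000

Derivation:
Step 0: x=[3.7000] v=[0.0000]
Step 1: x=[3.6248] v=[-0.5014]
Step 2: x=[3.4787] v=[-0.9738]
Step 3: x=[3.2702] v=[-1.3899]
Step 4: x=[3.0114] v=[-1.7256]
Step 5: x=[2.7172] v=[-1.9614]
Step 6: x=[2.4046] v=[-2.0838]
Step 7: x=[2.0918] v=[-2.0856]
Step 8: x=[1.7968] v=[-1.9667]
Step 9: x=[1.5367] v=[-1.7340]
Step 10: x=[1.3266] v=[-1.4010]
Step 11: x=[1.1786] v=[-0.9870]
Step 12: x=[1.1012] v=[-0.5159]
Step 13: x=[1.0990] v=[-0.0149]
Step 14: x=[1.1720] v=[0.4869]
First v>=0 after going negative at step 14, time=2.1000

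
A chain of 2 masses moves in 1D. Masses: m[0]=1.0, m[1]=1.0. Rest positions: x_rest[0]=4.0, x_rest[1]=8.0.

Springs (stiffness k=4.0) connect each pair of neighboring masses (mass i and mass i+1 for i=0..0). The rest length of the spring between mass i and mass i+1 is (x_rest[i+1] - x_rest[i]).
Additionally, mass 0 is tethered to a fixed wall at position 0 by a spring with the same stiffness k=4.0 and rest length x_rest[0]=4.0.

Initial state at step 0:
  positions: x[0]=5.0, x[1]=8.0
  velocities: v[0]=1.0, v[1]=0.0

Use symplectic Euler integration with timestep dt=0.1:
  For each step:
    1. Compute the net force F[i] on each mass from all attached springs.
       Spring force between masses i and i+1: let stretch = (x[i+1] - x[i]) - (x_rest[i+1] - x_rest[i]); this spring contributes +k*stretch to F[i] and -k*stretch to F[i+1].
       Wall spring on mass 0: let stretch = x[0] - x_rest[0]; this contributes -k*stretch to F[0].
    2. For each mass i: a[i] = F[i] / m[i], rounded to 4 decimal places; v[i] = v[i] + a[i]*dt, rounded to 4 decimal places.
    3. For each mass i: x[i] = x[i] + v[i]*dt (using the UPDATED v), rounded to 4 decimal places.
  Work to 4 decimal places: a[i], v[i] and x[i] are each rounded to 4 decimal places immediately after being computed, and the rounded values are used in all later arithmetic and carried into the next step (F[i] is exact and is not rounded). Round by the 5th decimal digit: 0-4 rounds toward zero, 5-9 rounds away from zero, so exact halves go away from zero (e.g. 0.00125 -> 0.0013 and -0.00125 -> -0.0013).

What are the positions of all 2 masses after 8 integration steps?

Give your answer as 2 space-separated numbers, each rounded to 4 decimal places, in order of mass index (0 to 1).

Step 0: x=[5.0000 8.0000] v=[1.0000 0.0000]
Step 1: x=[5.0200 8.0400] v=[0.2000 0.4000]
Step 2: x=[4.9600 8.1192] v=[-0.6000 0.7920]
Step 3: x=[4.8280 8.2320] v=[-1.3203 1.1283]
Step 4: x=[4.6390 8.3687] v=[-1.8899 1.3667]
Step 5: x=[4.4136 8.5162] v=[-2.2536 1.4748]
Step 6: x=[4.1758 8.6596] v=[-2.3780 1.4338]
Step 7: x=[3.9503 8.7836] v=[-2.2548 1.2403]
Step 8: x=[3.7601 8.8743] v=[-1.9016 0.9070]

Answer: 3.7601 8.8743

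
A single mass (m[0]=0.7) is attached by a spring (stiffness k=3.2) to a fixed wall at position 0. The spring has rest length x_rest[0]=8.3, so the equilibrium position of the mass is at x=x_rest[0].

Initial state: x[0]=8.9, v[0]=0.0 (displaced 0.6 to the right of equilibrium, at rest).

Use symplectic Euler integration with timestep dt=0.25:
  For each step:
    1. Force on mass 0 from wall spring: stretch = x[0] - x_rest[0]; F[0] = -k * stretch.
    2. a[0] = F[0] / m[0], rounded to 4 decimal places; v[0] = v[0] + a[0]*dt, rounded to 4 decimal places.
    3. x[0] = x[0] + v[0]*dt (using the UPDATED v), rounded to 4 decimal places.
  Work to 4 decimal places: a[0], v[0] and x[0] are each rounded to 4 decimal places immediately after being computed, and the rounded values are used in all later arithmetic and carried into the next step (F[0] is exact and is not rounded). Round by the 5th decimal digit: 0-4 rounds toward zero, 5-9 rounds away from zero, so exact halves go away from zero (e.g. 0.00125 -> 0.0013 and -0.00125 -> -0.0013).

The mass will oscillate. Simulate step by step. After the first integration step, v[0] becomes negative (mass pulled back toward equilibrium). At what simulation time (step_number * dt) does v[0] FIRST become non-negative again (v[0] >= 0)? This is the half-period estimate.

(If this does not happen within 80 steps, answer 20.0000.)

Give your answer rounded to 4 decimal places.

Step 0: x=[8.9000] v=[0.0000]
Step 1: x=[8.7286] v=[-0.6857]
Step 2: x=[8.4347] v=[-1.1755]
Step 3: x=[8.1023] v=[-1.3295]
Step 4: x=[7.8264] v=[-1.1036]
Step 5: x=[7.6858] v=[-0.5624]
Step 6: x=[7.7207] v=[0.1396]
First v>=0 after going negative at step 6, time=1.5000

Answer: 1.5000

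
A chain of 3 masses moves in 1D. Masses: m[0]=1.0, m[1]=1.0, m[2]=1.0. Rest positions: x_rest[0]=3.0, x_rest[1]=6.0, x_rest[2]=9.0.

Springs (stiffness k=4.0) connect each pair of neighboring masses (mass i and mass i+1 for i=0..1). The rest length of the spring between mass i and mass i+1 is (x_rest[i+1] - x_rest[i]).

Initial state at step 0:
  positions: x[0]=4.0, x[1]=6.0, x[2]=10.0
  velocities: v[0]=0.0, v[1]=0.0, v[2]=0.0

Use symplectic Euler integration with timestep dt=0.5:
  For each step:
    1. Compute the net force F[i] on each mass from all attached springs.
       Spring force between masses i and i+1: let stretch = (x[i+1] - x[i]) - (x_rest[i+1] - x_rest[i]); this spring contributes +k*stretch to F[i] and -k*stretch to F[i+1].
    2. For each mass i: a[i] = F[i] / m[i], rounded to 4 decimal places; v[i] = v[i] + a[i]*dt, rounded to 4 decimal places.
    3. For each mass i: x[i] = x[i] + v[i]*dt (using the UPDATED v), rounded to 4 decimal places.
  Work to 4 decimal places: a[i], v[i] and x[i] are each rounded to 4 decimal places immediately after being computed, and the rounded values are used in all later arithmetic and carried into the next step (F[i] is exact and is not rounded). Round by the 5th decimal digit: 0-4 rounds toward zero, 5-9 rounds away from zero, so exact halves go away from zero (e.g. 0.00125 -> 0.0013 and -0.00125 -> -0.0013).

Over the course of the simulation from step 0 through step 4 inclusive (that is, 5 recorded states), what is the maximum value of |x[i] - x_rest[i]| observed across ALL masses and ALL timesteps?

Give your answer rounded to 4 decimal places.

Step 0: x=[4.0000 6.0000 10.0000] v=[0.0000 0.0000 0.0000]
Step 1: x=[3.0000 8.0000 9.0000] v=[-2.0000 4.0000 -2.0000]
Step 2: x=[4.0000 6.0000 10.0000] v=[2.0000 -4.0000 2.0000]
Step 3: x=[4.0000 6.0000 10.0000] v=[0.0000 0.0000 0.0000]
Step 4: x=[3.0000 8.0000 9.0000] v=[-2.0000 4.0000 -2.0000]
Max displacement = 2.0000

Answer: 2.0000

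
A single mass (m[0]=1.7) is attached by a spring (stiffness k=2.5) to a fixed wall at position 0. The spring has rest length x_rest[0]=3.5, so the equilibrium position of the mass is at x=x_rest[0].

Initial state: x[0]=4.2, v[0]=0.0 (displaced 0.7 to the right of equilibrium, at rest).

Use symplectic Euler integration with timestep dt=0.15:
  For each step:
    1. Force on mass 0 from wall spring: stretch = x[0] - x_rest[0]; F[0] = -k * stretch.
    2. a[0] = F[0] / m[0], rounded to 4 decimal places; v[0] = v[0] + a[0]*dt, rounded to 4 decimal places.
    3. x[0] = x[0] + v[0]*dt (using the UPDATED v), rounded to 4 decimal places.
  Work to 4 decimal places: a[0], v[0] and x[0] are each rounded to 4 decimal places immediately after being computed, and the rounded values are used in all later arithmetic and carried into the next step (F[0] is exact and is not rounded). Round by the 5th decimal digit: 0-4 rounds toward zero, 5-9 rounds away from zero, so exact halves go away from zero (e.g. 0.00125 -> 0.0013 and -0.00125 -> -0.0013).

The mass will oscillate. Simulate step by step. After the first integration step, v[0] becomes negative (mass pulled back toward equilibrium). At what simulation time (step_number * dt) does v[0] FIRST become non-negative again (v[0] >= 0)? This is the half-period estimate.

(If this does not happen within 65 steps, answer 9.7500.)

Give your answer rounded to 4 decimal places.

Answer: 2.7000

Derivation:
Step 0: x=[4.2000] v=[0.0000]
Step 1: x=[4.1768] v=[-0.1544]
Step 2: x=[4.1312] v=[-0.3037]
Step 3: x=[4.0648] v=[-0.4429]
Step 4: x=[3.9797] v=[-0.5675]
Step 5: x=[3.8787] v=[-0.6733]
Step 6: x=[3.7652] v=[-0.7568]
Step 7: x=[3.6429] v=[-0.8153]
Step 8: x=[3.5159] v=[-0.8468]
Step 9: x=[3.3884] v=[-0.8503]
Step 10: x=[3.2645] v=[-0.8257]
Step 11: x=[3.1484] v=[-0.7738]
Step 12: x=[3.0440] v=[-0.6962]
Step 13: x=[2.9547] v=[-0.5956]
Step 14: x=[2.8834] v=[-0.4753]
Step 15: x=[2.8325] v=[-0.3393]
Step 16: x=[2.8037] v=[-0.1921]
Step 17: x=[2.7979] v=[-0.0385]
Step 18: x=[2.8154] v=[0.1164]
First v>=0 after going negative at step 18, time=2.7000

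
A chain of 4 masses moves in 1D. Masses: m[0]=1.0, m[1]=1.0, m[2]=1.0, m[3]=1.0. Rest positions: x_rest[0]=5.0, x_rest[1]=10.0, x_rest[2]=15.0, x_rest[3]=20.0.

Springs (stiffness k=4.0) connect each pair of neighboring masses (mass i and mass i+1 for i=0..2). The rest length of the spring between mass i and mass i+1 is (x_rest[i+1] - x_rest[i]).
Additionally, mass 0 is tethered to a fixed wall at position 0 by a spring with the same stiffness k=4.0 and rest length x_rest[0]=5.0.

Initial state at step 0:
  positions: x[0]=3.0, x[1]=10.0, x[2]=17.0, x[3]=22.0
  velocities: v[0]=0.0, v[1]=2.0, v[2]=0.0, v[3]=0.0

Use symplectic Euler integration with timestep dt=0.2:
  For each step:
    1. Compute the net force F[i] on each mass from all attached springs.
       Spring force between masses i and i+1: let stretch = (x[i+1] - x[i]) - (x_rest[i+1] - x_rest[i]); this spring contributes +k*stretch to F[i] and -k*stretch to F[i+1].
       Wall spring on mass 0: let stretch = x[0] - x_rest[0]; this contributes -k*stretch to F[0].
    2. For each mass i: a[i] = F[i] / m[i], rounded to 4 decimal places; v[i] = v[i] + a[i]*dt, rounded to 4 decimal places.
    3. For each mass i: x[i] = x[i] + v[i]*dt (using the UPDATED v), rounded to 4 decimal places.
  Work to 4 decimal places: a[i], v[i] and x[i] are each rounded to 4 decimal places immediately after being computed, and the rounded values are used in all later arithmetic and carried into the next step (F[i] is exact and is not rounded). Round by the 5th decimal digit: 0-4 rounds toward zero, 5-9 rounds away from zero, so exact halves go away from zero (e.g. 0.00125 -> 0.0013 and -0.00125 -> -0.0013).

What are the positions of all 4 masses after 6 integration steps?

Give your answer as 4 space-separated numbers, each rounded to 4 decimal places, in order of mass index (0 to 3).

Answer: 7.7789 11.8599 15.7847 20.4269

Derivation:
Step 0: x=[3.0000 10.0000 17.0000 22.0000] v=[0.0000 2.0000 0.0000 0.0000]
Step 1: x=[3.6400 10.4000 16.6800 22.0000] v=[3.2000 2.0000 -1.6000 0.0000]
Step 2: x=[4.7792 10.7232 16.2064 21.9488] v=[5.6960 1.6160 -2.3680 -0.2560]
Step 3: x=[6.1048 10.9727 15.7743 21.7788] v=[6.6278 1.2474 -2.1606 -0.8499]
Step 4: x=[7.2325 11.2116 15.5346 21.4481] v=[5.6383 1.1944 -1.1983 -1.6535]
Step 5: x=[7.8396 11.5055 15.5494 20.9712] v=[3.0356 1.4695 0.0741 -2.3843]
Step 6: x=[7.7789 11.8599 15.7847 20.4269] v=[-0.3034 1.7719 1.1764 -2.7217]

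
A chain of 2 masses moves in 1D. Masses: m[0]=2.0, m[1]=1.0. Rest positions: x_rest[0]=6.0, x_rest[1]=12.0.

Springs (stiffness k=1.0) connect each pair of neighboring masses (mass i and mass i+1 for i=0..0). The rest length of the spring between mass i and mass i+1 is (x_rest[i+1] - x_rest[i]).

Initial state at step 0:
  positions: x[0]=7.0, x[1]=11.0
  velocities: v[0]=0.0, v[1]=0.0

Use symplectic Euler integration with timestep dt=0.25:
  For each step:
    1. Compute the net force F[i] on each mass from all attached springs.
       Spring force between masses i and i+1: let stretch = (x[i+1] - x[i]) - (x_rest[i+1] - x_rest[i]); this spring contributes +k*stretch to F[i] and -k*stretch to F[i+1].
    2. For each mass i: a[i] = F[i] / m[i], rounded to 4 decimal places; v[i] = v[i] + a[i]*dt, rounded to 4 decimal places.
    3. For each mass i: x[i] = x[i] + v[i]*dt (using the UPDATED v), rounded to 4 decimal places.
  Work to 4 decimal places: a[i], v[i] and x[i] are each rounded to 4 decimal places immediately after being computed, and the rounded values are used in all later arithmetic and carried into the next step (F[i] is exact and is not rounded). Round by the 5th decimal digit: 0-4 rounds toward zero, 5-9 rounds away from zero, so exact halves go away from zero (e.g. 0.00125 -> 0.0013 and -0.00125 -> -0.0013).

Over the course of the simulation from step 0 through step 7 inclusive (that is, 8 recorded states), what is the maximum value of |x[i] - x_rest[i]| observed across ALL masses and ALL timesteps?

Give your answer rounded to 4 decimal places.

Step 0: x=[7.0000 11.0000] v=[0.0000 0.0000]
Step 1: x=[6.9375 11.1250] v=[-0.2500 0.5000]
Step 2: x=[6.8184 11.3633] v=[-0.4766 0.9531]
Step 3: x=[6.6538 11.6925] v=[-0.6585 1.3169]
Step 4: x=[6.4591 12.0818] v=[-0.7787 1.5572]
Step 5: x=[6.2526 12.4947] v=[-0.8259 1.6515]
Step 6: x=[6.0537 12.8925] v=[-0.7956 1.5910]
Step 7: x=[5.8810 13.2378] v=[-0.6908 1.3813]
Max displacement = 1.2378

Answer: 1.2378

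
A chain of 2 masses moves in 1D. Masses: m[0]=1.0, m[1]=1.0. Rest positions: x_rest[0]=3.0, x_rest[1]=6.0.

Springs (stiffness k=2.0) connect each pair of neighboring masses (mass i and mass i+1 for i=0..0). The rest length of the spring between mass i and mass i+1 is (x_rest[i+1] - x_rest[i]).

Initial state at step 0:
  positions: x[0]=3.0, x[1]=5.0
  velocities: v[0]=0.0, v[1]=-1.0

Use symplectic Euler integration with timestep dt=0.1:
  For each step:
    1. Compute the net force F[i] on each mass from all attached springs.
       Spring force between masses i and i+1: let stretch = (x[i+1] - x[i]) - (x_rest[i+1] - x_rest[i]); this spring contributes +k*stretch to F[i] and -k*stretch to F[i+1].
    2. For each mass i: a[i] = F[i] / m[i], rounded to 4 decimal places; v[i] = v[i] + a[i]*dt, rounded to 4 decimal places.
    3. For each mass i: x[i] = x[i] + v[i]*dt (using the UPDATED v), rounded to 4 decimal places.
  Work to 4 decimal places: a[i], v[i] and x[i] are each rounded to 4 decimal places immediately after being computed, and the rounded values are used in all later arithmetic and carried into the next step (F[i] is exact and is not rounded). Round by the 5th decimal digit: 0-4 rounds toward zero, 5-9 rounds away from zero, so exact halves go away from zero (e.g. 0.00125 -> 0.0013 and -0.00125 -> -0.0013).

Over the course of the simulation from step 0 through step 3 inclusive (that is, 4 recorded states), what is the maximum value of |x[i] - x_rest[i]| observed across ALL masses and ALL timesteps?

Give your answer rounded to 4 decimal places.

Step 0: x=[3.0000 5.0000] v=[0.0000 -1.0000]
Step 1: x=[2.9800 4.9200] v=[-0.2000 -0.8000]
Step 2: x=[2.9388 4.8612] v=[-0.4120 -0.5880]
Step 3: x=[2.8761 4.8240] v=[-0.6275 -0.3725]
Max displacement = 1.1760

Answer: 1.1760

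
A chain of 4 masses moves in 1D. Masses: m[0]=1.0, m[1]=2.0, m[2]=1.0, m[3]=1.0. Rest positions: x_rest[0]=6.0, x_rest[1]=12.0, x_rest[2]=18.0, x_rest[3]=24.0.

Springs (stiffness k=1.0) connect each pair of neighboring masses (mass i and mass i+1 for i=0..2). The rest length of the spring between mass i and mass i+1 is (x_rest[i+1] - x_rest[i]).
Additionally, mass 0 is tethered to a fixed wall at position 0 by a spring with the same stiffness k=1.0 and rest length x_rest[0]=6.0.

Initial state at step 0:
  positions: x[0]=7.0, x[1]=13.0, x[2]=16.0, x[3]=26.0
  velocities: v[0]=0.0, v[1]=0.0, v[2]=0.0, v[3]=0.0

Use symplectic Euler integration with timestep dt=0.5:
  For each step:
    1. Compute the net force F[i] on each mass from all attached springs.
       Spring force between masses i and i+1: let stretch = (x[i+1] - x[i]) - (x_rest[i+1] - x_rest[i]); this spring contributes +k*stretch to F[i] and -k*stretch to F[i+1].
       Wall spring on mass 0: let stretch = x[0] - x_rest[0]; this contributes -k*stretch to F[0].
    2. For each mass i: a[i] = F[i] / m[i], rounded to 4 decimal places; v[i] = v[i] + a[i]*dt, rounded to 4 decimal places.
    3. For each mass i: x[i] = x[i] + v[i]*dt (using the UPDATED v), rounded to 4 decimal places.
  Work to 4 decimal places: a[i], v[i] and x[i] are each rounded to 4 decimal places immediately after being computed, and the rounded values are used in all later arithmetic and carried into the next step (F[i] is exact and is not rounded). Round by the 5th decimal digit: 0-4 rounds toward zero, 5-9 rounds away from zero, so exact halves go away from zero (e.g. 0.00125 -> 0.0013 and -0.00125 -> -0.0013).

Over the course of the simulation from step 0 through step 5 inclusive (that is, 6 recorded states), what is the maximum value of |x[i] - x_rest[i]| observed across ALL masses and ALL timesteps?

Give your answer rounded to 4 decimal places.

Step 0: x=[7.0000 13.0000 16.0000 26.0000] v=[0.0000 0.0000 0.0000 0.0000]
Step 1: x=[6.7500 12.6250 17.7500 25.0000] v=[-0.5000 -0.7500 3.5000 -2.0000]
Step 2: x=[6.2813 12.1563 20.0313 23.6875] v=[-0.9375 -0.9375 4.5625 -2.6250]
Step 3: x=[5.7110 11.9376 21.2579 22.9610] v=[-1.1407 -0.4375 2.4531 -1.4531]
Step 4: x=[5.2696 12.1056 20.5802 23.3087] v=[-0.8829 0.3360 -1.3555 0.6954]
Step 5: x=[5.2198 12.4785 18.4659 24.4743] v=[-0.0997 0.7457 -4.2286 2.3312]
Max displacement = 3.2579

Answer: 3.2579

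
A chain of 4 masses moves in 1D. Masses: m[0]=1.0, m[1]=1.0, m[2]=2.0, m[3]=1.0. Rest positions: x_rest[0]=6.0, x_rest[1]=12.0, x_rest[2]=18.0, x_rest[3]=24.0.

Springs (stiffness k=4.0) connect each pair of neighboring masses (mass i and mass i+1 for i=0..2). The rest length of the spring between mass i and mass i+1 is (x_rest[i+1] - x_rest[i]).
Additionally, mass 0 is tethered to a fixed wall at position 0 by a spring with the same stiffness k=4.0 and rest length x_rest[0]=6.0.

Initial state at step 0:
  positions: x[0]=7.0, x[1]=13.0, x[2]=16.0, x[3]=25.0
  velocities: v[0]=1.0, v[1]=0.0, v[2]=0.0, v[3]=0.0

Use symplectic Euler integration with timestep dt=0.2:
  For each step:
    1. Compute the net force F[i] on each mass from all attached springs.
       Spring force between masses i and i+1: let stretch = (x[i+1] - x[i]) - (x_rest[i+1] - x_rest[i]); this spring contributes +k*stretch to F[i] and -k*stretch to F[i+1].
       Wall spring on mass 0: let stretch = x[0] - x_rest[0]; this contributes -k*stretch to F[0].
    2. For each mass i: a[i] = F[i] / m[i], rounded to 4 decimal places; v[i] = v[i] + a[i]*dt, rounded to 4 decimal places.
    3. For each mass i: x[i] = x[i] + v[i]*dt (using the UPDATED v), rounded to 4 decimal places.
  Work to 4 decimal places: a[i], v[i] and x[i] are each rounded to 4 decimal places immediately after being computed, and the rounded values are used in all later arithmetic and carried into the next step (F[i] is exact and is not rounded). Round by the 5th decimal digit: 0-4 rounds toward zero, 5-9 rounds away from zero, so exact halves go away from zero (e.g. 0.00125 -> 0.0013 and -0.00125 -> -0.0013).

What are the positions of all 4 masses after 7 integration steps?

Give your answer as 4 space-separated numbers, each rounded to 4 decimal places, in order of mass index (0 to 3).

Step 0: x=[7.0000 13.0000 16.0000 25.0000] v=[1.0000 0.0000 0.0000 0.0000]
Step 1: x=[7.0400 12.5200 16.4800 24.5200] v=[0.2000 -2.4000 2.4000 -2.4000]
Step 2: x=[6.8304 11.7968 17.2864 23.7136] v=[-1.0480 -3.6160 4.0320 -4.0320]
Step 3: x=[6.3226 11.1573 18.1678 22.8388] v=[-2.5392 -3.1974 4.4070 -4.3738]
Step 4: x=[5.5767 10.8659 18.8620 22.1767] v=[-3.7295 -1.4568 3.4712 -3.3106]
Step 5: x=[4.7848 11.0076 19.1817 21.9442] v=[-3.9595 0.7087 1.5986 -1.1624]
Step 6: x=[4.2230 11.4615 19.0685 22.2297] v=[-2.8091 2.2697 -0.5660 1.4276]
Step 7: x=[4.1437 11.9744 18.5996 22.9694] v=[-0.3967 2.5645 -2.3443 3.6986]

Answer: 4.1437 11.9744 18.5996 22.9694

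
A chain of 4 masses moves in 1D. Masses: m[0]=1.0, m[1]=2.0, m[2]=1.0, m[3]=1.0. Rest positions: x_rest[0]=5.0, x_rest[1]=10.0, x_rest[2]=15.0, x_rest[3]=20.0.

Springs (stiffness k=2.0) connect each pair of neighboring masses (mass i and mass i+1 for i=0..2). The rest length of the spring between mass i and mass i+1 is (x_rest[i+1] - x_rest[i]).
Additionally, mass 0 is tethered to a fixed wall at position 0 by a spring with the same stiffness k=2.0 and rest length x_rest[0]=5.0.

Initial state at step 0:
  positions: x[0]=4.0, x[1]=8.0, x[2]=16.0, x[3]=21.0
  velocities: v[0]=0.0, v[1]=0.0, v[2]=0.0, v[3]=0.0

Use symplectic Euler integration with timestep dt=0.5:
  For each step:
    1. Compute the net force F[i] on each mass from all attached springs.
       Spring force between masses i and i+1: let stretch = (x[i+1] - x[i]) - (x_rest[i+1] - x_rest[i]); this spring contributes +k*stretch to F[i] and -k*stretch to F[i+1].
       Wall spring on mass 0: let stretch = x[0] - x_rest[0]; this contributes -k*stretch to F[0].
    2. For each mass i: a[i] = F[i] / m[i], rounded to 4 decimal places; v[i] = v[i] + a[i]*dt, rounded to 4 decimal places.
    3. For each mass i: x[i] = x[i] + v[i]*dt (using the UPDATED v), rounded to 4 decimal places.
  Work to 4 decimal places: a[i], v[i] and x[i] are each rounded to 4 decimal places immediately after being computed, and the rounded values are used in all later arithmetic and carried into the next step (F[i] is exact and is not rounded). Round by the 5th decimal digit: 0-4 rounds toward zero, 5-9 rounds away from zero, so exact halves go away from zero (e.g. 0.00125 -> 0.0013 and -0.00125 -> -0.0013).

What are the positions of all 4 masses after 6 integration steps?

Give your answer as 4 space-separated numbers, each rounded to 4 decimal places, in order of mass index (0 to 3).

Answer: 5.3672 11.0509 14.1173 19.0313

Derivation:
Step 0: x=[4.0000 8.0000 16.0000 21.0000] v=[0.0000 0.0000 0.0000 0.0000]
Step 1: x=[4.0000 9.0000 14.5000 21.0000] v=[0.0000 2.0000 -3.0000 0.0000]
Step 2: x=[4.5000 10.1250 13.5000 20.2500] v=[1.0000 2.2500 -2.0000 -1.5000]
Step 3: x=[5.5625 10.6875 14.1875 18.6250] v=[2.1250 1.1250 1.3750 -3.2500]
Step 4: x=[6.4063 10.8438 15.3438 17.2813] v=[1.6875 0.3125 2.3125 -2.6875]
Step 5: x=[6.2657 11.0157 15.2188 17.4688] v=[-0.2813 0.3438 -0.2500 0.3750]
Step 6: x=[5.3672 11.0509 14.1173 19.0313] v=[-1.7970 0.0704 -2.2031 3.1250]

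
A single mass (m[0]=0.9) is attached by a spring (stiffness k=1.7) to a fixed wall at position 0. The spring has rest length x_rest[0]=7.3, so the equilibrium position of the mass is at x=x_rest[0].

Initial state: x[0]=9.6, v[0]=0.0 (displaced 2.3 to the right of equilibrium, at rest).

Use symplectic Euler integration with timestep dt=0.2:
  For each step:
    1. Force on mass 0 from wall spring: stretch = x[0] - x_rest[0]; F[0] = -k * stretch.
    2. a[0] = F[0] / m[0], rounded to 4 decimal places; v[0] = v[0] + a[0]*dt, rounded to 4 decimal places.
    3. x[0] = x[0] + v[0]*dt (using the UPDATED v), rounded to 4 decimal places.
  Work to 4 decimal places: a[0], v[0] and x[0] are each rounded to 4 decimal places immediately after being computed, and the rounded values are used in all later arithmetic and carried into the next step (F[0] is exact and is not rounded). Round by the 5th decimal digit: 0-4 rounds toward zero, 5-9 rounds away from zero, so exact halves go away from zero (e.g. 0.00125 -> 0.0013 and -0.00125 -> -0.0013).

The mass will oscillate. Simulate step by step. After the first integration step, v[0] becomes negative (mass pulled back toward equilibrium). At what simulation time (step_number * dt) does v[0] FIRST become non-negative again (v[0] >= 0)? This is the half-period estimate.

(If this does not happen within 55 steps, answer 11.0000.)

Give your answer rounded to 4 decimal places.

Step 0: x=[9.6000] v=[0.0000]
Step 1: x=[9.4262] v=[-0.8689]
Step 2: x=[9.0918] v=[-1.6721]
Step 3: x=[8.6220] v=[-2.3490]
Step 4: x=[8.0523] v=[-2.8484]
Step 5: x=[7.4258] v=[-3.1326]
Step 6: x=[6.7898] v=[-3.1801]
Step 7: x=[6.1923] v=[-2.9874]
Step 8: x=[5.6785] v=[-2.5689]
Step 9: x=[5.2872] v=[-1.9563]
Step 10: x=[5.0480] v=[-1.1959]
Step 11: x=[4.9790] v=[-0.3451]
Step 12: x=[5.0853] v=[0.5317]
First v>=0 after going negative at step 12, time=2.4000

Answer: 2.4000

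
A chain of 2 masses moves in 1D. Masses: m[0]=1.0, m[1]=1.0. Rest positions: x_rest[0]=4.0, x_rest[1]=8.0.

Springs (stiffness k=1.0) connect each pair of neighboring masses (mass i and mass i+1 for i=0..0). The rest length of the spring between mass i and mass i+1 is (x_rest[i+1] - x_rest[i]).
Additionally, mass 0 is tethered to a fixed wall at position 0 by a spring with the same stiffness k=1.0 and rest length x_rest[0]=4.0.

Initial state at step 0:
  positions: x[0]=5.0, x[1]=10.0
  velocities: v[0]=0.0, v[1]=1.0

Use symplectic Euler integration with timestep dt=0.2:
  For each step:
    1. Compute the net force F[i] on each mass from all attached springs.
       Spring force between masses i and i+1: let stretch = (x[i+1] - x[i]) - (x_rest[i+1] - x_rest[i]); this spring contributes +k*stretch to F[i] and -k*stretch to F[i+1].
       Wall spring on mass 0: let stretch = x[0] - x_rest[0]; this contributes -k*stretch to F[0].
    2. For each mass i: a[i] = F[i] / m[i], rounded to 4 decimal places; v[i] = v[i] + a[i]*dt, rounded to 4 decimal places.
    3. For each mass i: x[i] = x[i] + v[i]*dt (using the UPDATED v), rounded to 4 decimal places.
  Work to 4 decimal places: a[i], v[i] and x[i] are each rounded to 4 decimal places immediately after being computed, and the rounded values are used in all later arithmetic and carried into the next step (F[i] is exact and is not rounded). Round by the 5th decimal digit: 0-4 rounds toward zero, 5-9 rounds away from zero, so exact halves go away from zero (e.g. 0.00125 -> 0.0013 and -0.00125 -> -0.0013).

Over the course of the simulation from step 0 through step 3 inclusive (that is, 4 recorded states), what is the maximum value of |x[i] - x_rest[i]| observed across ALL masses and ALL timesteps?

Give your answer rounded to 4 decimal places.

Answer: 2.3365

Derivation:
Step 0: x=[5.0000 10.0000] v=[0.0000 1.0000]
Step 1: x=[5.0000 10.1600] v=[0.0000 0.8000]
Step 2: x=[5.0064 10.2736] v=[0.0320 0.5680]
Step 3: x=[5.0232 10.3365] v=[0.0842 0.3146]
Max displacement = 2.3365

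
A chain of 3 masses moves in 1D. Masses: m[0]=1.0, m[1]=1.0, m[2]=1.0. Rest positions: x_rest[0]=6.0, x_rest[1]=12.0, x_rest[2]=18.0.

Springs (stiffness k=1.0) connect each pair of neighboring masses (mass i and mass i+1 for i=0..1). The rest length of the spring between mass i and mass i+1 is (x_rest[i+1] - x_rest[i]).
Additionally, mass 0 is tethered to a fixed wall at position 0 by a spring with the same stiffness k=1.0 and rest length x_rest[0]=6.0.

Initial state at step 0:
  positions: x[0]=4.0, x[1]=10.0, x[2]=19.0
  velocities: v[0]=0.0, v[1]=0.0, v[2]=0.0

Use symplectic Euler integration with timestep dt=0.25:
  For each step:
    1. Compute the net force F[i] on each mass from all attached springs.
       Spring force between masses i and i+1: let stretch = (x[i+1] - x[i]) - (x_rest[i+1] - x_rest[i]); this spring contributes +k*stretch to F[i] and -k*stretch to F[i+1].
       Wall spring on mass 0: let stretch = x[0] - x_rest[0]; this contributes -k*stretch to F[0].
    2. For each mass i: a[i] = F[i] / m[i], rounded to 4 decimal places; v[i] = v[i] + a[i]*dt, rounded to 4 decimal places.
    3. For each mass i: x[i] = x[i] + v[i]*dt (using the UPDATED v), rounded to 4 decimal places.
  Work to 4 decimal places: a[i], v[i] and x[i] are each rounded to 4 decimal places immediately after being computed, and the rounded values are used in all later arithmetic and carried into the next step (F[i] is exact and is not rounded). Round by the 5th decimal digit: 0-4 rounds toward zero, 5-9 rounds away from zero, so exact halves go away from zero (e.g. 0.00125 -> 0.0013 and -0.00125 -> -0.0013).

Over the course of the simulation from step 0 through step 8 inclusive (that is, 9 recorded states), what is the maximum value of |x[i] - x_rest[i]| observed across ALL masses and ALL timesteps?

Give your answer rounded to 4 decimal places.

Answer: 2.0753

Derivation:
Step 0: x=[4.0000 10.0000 19.0000] v=[0.0000 0.0000 0.0000]
Step 1: x=[4.1250 10.1875 18.8125] v=[0.5000 0.7500 -0.7500]
Step 2: x=[4.3711 10.5352 18.4609] v=[0.9844 1.3906 -1.4063]
Step 3: x=[4.7293 10.9930 17.9890] v=[1.4327 1.8310 -1.8877]
Step 4: x=[5.1834 11.4965 17.4548] v=[1.8163 2.0141 -2.1367]
Step 5: x=[5.7081 11.9779 16.9232] v=[2.0987 1.9254 -2.1263]
Step 6: x=[6.2679 12.3765 16.4576] v=[2.2391 1.5943 -1.8626]
Step 7: x=[6.8177 12.6484 16.1119] v=[2.1993 1.0874 -1.3829]
Step 8: x=[7.3059 12.7723 15.9247] v=[1.9526 0.4956 -0.7488]
Max displacement = 2.0753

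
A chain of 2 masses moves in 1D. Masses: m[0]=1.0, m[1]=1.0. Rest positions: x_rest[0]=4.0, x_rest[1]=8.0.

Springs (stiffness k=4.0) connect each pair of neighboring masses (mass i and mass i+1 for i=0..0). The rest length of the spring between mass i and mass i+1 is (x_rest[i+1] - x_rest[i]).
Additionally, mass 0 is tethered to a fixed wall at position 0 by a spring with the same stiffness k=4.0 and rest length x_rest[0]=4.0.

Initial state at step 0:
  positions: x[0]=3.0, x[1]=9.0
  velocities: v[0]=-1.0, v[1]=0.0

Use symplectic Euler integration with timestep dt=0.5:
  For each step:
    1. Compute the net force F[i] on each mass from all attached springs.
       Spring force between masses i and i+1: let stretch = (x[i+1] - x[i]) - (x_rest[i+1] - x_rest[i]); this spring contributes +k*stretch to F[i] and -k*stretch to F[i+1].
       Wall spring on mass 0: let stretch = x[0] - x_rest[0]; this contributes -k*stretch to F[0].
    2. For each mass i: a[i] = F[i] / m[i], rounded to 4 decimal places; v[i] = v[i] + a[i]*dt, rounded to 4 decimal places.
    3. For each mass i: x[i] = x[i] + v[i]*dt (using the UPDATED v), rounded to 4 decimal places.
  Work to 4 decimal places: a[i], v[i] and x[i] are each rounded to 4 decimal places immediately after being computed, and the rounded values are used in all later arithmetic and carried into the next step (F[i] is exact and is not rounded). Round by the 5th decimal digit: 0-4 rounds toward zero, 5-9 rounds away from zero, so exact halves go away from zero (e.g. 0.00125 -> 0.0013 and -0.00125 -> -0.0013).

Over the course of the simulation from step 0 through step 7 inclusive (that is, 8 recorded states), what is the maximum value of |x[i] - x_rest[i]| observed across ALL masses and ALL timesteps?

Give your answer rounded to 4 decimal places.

Answer: 2.0000

Derivation:
Step 0: x=[3.0000 9.0000] v=[-1.0000 0.0000]
Step 1: x=[5.5000 7.0000] v=[5.0000 -4.0000]
Step 2: x=[4.0000 7.5000] v=[-3.0000 1.0000]
Step 3: x=[2.0000 8.5000] v=[-4.0000 2.0000]
Step 4: x=[4.5000 7.0000] v=[5.0000 -3.0000]
Step 5: x=[5.0000 7.0000] v=[1.0000 0.0000]
Step 6: x=[2.5000 9.0000] v=[-5.0000 4.0000]
Step 7: x=[4.0000 8.5000] v=[3.0000 -1.0000]
Max displacement = 2.0000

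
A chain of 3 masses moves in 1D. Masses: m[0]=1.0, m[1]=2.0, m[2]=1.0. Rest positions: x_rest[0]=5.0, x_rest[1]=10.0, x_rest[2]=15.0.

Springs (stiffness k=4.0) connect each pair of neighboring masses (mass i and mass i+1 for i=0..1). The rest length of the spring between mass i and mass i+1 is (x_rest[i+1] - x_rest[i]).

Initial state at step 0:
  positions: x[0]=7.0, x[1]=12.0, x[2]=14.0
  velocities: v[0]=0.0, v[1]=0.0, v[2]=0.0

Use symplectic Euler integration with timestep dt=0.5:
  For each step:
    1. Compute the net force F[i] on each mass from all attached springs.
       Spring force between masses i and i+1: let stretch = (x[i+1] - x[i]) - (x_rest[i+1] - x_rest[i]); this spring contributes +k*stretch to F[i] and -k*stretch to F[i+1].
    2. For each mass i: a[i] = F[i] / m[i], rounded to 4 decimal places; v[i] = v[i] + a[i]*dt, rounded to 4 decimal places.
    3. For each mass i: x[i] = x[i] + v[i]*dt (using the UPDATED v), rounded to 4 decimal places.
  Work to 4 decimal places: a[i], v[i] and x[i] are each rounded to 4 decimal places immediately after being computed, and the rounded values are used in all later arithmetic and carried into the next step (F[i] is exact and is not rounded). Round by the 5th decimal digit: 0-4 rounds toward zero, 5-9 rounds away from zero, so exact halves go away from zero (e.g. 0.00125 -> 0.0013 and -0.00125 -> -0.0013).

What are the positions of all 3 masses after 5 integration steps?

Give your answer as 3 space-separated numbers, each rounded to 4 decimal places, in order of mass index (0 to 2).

Answer: 8.5000 10.5000 15.5000

Derivation:
Step 0: x=[7.0000 12.0000 14.0000] v=[0.0000 0.0000 0.0000]
Step 1: x=[7.0000 10.5000 17.0000] v=[0.0000 -3.0000 6.0000]
Step 2: x=[5.5000 10.5000 18.5000] v=[-3.0000 0.0000 3.0000]
Step 3: x=[4.0000 12.0000 17.0000] v=[-3.0000 3.0000 -3.0000]
Step 4: x=[5.5000 12.0000 15.5000] v=[3.0000 0.0000 -3.0000]
Step 5: x=[8.5000 10.5000 15.5000] v=[6.0000 -3.0000 0.0000]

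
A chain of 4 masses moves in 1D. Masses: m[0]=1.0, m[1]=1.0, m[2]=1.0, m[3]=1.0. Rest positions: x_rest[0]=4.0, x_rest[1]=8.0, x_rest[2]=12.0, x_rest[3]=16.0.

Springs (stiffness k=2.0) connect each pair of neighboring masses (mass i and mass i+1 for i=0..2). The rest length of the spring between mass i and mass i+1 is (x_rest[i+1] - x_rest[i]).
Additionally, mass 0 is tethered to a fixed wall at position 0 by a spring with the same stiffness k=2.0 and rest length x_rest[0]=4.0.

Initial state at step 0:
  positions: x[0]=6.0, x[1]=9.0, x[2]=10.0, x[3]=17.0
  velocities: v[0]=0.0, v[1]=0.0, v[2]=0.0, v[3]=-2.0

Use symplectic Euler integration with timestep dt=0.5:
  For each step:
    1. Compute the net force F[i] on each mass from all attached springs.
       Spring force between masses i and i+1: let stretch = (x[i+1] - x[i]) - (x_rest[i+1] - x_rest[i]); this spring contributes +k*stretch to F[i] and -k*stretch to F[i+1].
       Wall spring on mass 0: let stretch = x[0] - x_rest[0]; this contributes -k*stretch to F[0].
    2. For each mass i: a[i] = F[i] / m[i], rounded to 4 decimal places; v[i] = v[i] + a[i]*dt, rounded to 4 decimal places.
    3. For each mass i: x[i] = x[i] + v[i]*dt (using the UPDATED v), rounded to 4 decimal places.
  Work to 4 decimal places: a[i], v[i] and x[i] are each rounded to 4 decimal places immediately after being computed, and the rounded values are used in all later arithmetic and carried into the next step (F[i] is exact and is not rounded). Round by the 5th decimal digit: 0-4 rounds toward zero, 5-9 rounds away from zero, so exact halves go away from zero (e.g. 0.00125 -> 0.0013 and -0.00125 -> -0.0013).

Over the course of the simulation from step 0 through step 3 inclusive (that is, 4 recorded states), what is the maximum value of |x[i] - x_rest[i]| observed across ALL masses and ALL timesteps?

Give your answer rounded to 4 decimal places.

Answer: 2.7500

Derivation:
Step 0: x=[6.0000 9.0000 10.0000 17.0000] v=[0.0000 0.0000 0.0000 -2.0000]
Step 1: x=[4.5000 8.0000 13.0000 14.5000] v=[-3.0000 -2.0000 6.0000 -5.0000]
Step 2: x=[2.5000 7.7500 14.2500 13.2500] v=[-4.0000 -0.5000 2.5000 -2.5000]
Step 3: x=[1.8750 8.1250 11.7500 14.5000] v=[-1.2500 0.7500 -5.0000 2.5000]
Max displacement = 2.7500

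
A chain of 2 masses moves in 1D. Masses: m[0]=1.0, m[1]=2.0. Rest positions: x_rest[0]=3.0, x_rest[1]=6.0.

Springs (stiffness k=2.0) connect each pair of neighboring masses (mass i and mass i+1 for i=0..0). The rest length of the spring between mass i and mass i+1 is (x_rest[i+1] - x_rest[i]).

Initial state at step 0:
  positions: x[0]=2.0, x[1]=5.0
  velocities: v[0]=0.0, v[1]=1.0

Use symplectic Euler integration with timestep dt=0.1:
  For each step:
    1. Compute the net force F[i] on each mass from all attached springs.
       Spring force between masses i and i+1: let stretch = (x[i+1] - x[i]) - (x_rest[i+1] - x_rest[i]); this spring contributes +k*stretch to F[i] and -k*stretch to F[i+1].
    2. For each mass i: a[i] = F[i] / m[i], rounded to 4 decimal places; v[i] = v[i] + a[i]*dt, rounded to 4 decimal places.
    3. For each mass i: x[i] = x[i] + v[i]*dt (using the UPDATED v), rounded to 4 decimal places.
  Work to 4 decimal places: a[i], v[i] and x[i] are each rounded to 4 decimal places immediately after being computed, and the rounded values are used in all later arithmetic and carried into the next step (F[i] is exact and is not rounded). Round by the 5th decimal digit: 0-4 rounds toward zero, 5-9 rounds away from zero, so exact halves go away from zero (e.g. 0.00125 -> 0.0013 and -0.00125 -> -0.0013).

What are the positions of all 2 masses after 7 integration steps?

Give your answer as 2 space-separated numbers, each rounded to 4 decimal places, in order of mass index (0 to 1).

Step 0: x=[2.0000 5.0000] v=[0.0000 1.0000]
Step 1: x=[2.0000 5.1000] v=[0.0000 1.0000]
Step 2: x=[2.0020 5.1990] v=[0.0200 0.9900]
Step 3: x=[2.0079 5.2960] v=[0.0594 0.9703]
Step 4: x=[2.0196 5.3902] v=[0.1170 0.9415]
Step 5: x=[2.0387 5.4806] v=[0.1911 0.9044]
Step 6: x=[2.0667 5.5666] v=[0.2795 0.8602]
Step 7: x=[2.1047 5.6476] v=[0.3795 0.8102]

Answer: 2.1047 5.6476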